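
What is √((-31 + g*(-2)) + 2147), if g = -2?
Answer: 2*√530 ≈ 46.043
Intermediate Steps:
√((-31 + g*(-2)) + 2147) = √((-31 - 2*(-2)) + 2147) = √((-31 + 4) + 2147) = √(-27 + 2147) = √2120 = 2*√530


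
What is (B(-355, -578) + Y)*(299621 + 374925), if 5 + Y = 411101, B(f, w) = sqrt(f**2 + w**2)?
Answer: 277303162416 + 674546*sqrt(460109) ≈ 2.7776e+11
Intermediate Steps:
Y = 411096 (Y = -5 + 411101 = 411096)
(B(-355, -578) + Y)*(299621 + 374925) = (sqrt((-355)**2 + (-578)**2) + 411096)*(299621 + 374925) = (sqrt(126025 + 334084) + 411096)*674546 = (sqrt(460109) + 411096)*674546 = (411096 + sqrt(460109))*674546 = 277303162416 + 674546*sqrt(460109)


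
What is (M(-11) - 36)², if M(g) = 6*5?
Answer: 36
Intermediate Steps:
M(g) = 30
(M(-11) - 36)² = (30 - 36)² = (-6)² = 36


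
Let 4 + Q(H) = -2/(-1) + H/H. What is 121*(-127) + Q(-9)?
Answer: -15368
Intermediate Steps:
Q(H) = -1 (Q(H) = -4 + (-2/(-1) + H/H) = -4 + (-2*(-1) + 1) = -4 + (2 + 1) = -4 + 3 = -1)
121*(-127) + Q(-9) = 121*(-127) - 1 = -15367 - 1 = -15368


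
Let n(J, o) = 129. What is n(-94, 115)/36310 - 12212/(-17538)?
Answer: 222840061/318402390 ≈ 0.69987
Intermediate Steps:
n(-94, 115)/36310 - 12212/(-17538) = 129/36310 - 12212/(-17538) = 129*(1/36310) - 12212*(-1/17538) = 129/36310 + 6106/8769 = 222840061/318402390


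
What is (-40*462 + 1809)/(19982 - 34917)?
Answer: 16671/14935 ≈ 1.1162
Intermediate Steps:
(-40*462 + 1809)/(19982 - 34917) = (-18480 + 1809)/(-14935) = -16671*(-1/14935) = 16671/14935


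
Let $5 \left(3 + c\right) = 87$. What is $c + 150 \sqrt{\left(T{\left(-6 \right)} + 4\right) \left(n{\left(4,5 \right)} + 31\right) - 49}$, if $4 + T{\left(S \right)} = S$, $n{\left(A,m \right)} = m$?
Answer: $\frac{72}{5} + 150 i \sqrt{265} \approx 14.4 + 2441.8 i$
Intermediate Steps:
$c = \frac{72}{5}$ ($c = -3 + \frac{1}{5} \cdot 87 = -3 + \frac{87}{5} = \frac{72}{5} \approx 14.4$)
$T{\left(S \right)} = -4 + S$
$c + 150 \sqrt{\left(T{\left(-6 \right)} + 4\right) \left(n{\left(4,5 \right)} + 31\right) - 49} = \frac{72}{5} + 150 \sqrt{\left(\left(-4 - 6\right) + 4\right) \left(5 + 31\right) - 49} = \frac{72}{5} + 150 \sqrt{\left(-10 + 4\right) 36 - 49} = \frac{72}{5} + 150 \sqrt{\left(-6\right) 36 - 49} = \frac{72}{5} + 150 \sqrt{-216 - 49} = \frac{72}{5} + 150 \sqrt{-265} = \frac{72}{5} + 150 i \sqrt{265}$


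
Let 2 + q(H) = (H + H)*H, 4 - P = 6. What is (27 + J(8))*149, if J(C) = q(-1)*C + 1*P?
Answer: 3725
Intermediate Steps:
P = -2 (P = 4 - 1*6 = 4 - 6 = -2)
q(H) = -2 + 2*H**2 (q(H) = -2 + (H + H)*H = -2 + (2*H)*H = -2 + 2*H**2)
J(C) = -2 (J(C) = (-2 + 2*(-1)**2)*C + 1*(-2) = (-2 + 2*1)*C - 2 = (-2 + 2)*C - 2 = 0*C - 2 = 0 - 2 = -2)
(27 + J(8))*149 = (27 - 2)*149 = 25*149 = 3725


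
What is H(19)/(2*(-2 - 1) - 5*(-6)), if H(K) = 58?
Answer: 29/12 ≈ 2.4167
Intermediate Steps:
H(19)/(2*(-2 - 1) - 5*(-6)) = 58/(2*(-2 - 1) - 5*(-6)) = 58/(2*(-3) + 30) = 58/(-6 + 30) = 58/24 = 58*(1/24) = 29/12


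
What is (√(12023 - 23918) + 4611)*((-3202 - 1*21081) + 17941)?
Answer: -29242962 - 6342*I*√11895 ≈ -2.9243e+7 - 6.9169e+5*I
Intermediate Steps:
(√(12023 - 23918) + 4611)*((-3202 - 1*21081) + 17941) = (√(-11895) + 4611)*((-3202 - 21081) + 17941) = (I*√11895 + 4611)*(-24283 + 17941) = (4611 + I*√11895)*(-6342) = -29242962 - 6342*I*√11895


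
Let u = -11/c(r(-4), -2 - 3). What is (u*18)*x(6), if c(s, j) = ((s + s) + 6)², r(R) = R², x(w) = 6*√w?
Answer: -297*√6/361 ≈ -2.0152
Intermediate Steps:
c(s, j) = (6 + 2*s)² (c(s, j) = (2*s + 6)² = (6 + 2*s)²)
u = -11/1444 (u = -11*1/(4*(3 + (-4)²)²) = -11*1/(4*(3 + 16)²) = -11/(4*19²) = -11/(4*361) = -11/1444 ≈ -0.0076177)
(u*18)*x(6) = (-11/1444*18)*(6*√6) = -297*√6/361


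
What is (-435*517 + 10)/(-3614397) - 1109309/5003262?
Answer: -961441515601/6027925054338 ≈ -0.15950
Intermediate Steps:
(-435*517 + 10)/(-3614397) - 1109309/5003262 = (-224895 + 10)*(-1/3614397) - 1109309*1/5003262 = -224885*(-1/3614397) - 1109309/5003262 = 224885/3614397 - 1109309/5003262 = -961441515601/6027925054338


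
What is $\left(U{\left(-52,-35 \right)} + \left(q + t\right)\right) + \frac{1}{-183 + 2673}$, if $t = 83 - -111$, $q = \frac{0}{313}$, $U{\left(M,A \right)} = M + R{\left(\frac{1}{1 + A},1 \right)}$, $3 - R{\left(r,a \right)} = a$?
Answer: $\frac{358561}{2490} \approx 144.0$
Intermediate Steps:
$R{\left(r,a \right)} = 3 - a$
$U{\left(M,A \right)} = 2 + M$ ($U{\left(M,A \right)} = M + \left(3 - 1\right) = M + 2 = 2 + M$)
$q = 0$ ($q = 0 \cdot \frac{1}{313} = 0$)
$t = 194$ ($t = 83 + 111 = 194$)
$\left(U{\left(-52,-35 \right)} + \left(q + t\right)\right) + \frac{1}{-183 + 2673} = \left(\left(2 - 52\right) + \left(0 + 194\right)\right) + \frac{1}{-183 + 2673} = \left(-50 + 194\right) + \frac{1}{2490} = 144 + \frac{1}{2490} = \frac{358561}{2490}$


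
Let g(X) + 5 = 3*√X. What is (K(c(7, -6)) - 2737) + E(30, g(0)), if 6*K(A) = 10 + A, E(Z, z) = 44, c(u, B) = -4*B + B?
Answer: -8065/3 ≈ -2688.3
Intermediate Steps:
c(u, B) = -3*B
g(X) = -5 + 3*√X
K(A) = 5/3 + A/6 (K(A) = (10 + A)/6 = 5/3 + A/6)
(K(c(7, -6)) - 2737) + E(30, g(0)) = ((5/3 + (-3*(-6))/6) - 2737) + 44 = ((5/3 + (⅙)*18) - 2737) + 44 = ((5/3 + 3) - 2737) + 44 = (14/3 - 2737) + 44 = -8197/3 + 44 = -8065/3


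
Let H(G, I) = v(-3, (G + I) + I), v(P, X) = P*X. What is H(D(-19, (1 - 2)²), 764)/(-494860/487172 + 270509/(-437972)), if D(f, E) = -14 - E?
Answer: 80706330703348/29043269539 ≈ 2778.8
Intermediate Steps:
H(G, I) = -6*I - 3*G (H(G, I) = -3*((G + I) + I) = -3*(G + 2*I) = -6*I - 3*G)
H(D(-19, (1 - 2)²), 764)/(-494860/487172 + 270509/(-437972)) = (-6*764 - 3*(-14 - (1 - 2)²))/(-494860/487172 + 270509/(-437972)) = (-4584 - 3*(-14 - 1*(-1)²))/(-494860*1/487172 + 270509*(-1/437972)) = (-4584 - 3*(-14 - 1*1))/(-123715/121793 - 270509/437972) = (-4584 - 3*(-14 - 1))/(-87129808617/53341923796) = (-4584 - 3*(-15))*(-53341923796/87129808617) = (-4584 + 45)*(-53341923796/87129808617) = -4539*(-53341923796/87129808617) = 80706330703348/29043269539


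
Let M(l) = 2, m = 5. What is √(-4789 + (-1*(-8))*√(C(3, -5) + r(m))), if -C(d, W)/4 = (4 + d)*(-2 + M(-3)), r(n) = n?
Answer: √(-4789 + 8*√5) ≈ 69.073*I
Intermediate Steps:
C(d, W) = 0 (C(d, W) = -4*(4 + d)*(-2 + 2) = -4*(4 + d)*0 = -4*0 = 0)
√(-4789 + (-1*(-8))*√(C(3, -5) + r(m))) = √(-4789 + (-1*(-8))*√(0 + 5)) = √(-4789 + 8*√5)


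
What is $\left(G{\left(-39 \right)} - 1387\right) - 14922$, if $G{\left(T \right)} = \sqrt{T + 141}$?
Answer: $-16309 + \sqrt{102} \approx -16299.0$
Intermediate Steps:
$G{\left(T \right)} = \sqrt{141 + T}$
$\left(G{\left(-39 \right)} - 1387\right) - 14922 = \left(\sqrt{141 - 39} - 1387\right) - 14922 = \left(\sqrt{102} - 1387\right) - 14922 = \left(-1387 + \sqrt{102}\right) - 14922 = -16309 + \sqrt{102}$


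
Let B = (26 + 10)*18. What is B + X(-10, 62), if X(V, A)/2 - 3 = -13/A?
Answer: 20261/31 ≈ 653.58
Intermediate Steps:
B = 648 (B = 36*18 = 648)
X(V, A) = 6 - 26/A (X(V, A) = 6 + 2*(-13/A) = 6 - 26/A)
B + X(-10, 62) = 648 + (6 - 26/62) = 648 + (6 - 26*1/62) = 648 + (6 - 13/31) = 648 + 173/31 = 20261/31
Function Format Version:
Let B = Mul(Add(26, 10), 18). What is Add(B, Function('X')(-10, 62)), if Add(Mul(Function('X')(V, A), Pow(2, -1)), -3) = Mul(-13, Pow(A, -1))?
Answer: Rational(20261, 31) ≈ 653.58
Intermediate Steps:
B = 648 (B = Mul(36, 18) = 648)
Function('X')(V, A) = Add(6, Mul(-26, Pow(A, -1))) (Function('X')(V, A) = Add(6, Mul(2, Mul(-13, Pow(A, -1)))) = Add(6, Mul(-26, Pow(A, -1))))
Add(B, Function('X')(-10, 62)) = Add(648, Add(6, Mul(-26, Pow(62, -1)))) = Add(648, Add(6, Mul(-26, Rational(1, 62)))) = Add(648, Add(6, Rational(-13, 31))) = Add(648, Rational(173, 31)) = Rational(20261, 31)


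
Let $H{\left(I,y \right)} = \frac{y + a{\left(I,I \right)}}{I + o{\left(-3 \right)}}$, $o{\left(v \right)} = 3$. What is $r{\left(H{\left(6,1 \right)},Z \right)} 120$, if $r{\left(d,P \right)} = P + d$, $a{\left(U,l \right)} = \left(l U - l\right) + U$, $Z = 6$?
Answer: $\frac{3640}{3} \approx 1213.3$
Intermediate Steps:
$a{\left(U,l \right)} = U - l + U l$ ($a{\left(U,l \right)} = \left(U l - l\right) + U = \left(- l + U l\right) + U = U - l + U l$)
$H{\left(I,y \right)} = \frac{y + I^{2}}{3 + I}$ ($H{\left(I,y \right)} = \frac{y + \left(I - I + I I\right)}{I + 3} = \frac{y + \left(I - I + I^{2}\right)}{3 + I} = \frac{y + I^{2}}{3 + I}$)
$r{\left(H{\left(6,1 \right)},Z \right)} 120 = \left(6 + \frac{1 + 6^{2}}{3 + 6}\right) 120 = \left(6 + \frac{1 + 36}{9}\right) 120 = \left(6 + \frac{1}{9} \cdot 37\right) 120 = \left(6 + \frac{37}{9}\right) 120 = \frac{91}{9} \cdot 120 = \frac{3640}{3}$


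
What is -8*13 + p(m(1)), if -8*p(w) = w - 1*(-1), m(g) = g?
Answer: -417/4 ≈ -104.25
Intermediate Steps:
p(w) = -⅛ - w/8 (p(w) = -(w - 1*(-1))/8 = -(w + 1)/8 = -(1 + w)/8 = -⅛ - w/8)
-8*13 + p(m(1)) = -8*13 + (-⅛ - ⅛*1) = -104 + (-⅛ - ⅛) = -104 - ¼ = -417/4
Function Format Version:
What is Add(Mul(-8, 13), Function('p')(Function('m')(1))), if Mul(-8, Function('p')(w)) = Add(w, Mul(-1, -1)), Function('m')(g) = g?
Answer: Rational(-417, 4) ≈ -104.25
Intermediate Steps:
Function('p')(w) = Add(Rational(-1, 8), Mul(Rational(-1, 8), w)) (Function('p')(w) = Mul(Rational(-1, 8), Add(w, Mul(-1, -1))) = Mul(Rational(-1, 8), Add(w, 1)) = Mul(Rational(-1, 8), Add(1, w)) = Add(Rational(-1, 8), Mul(Rational(-1, 8), w)))
Add(Mul(-8, 13), Function('p')(Function('m')(1))) = Add(Mul(-8, 13), Add(Rational(-1, 8), Mul(Rational(-1, 8), 1))) = Add(-104, Add(Rational(-1, 8), Rational(-1, 8))) = Add(-104, Rational(-1, 4)) = Rational(-417, 4)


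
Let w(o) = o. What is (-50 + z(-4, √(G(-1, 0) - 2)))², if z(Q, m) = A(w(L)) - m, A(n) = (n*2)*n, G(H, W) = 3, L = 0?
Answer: 2601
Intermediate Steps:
A(n) = 2*n² (A(n) = (2*n)*n = 2*n²)
z(Q, m) = -m (z(Q, m) = 2*0² - m = 2*0 - m = 0 - m = -m)
(-50 + z(-4, √(G(-1, 0) - 2)))² = (-50 - √(3 - 2))² = (-50 - √1)² = (-50 - 1*1)² = (-50 - 1)² = (-51)² = 2601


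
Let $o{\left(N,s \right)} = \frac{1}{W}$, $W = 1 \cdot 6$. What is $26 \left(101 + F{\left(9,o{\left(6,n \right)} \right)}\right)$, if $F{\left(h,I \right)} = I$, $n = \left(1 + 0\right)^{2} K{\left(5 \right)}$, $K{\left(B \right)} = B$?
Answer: $\frac{7891}{3} \approx 2630.3$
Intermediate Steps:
$W = 6$
$n = 5$ ($n = \left(1 + 0\right)^{2} \cdot 5 = 1^{2} \cdot 5 = 1 \cdot 5 = 5$)
$o{\left(N,s \right)} = \frac{1}{6}$
$26 \left(101 + F{\left(9,o{\left(6,n \right)} \right)}\right) = 26 \left(101 + \frac{1}{6}\right) = 26 \cdot \frac{607}{6} = \frac{7891}{3}$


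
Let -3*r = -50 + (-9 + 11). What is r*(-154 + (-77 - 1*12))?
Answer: -3888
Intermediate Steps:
r = 16 (r = -(-50 + (-9 + 11))/3 = -(-50 + 2)/3 = -⅓*(-48) = 16)
r*(-154 + (-77 - 1*12)) = 16*(-154 + (-77 - 1*12)) = 16*(-154 + (-77 - 12)) = 16*(-154 - 89) = 16*(-243) = -3888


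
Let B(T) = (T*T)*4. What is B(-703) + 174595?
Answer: 2151431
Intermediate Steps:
B(T) = 4*T² (B(T) = T²*4 = 4*T²)
B(-703) + 174595 = 4*(-703)² + 174595 = 4*494209 + 174595 = 1976836 + 174595 = 2151431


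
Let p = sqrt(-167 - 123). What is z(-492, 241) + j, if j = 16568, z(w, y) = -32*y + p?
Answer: 8856 + I*sqrt(290) ≈ 8856.0 + 17.029*I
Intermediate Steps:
p = I*sqrt(290) (p = sqrt(-290) = I*sqrt(290) ≈ 17.029*I)
z(w, y) = -32*y + I*sqrt(290)
z(-492, 241) + j = (-32*241 + I*sqrt(290)) + 16568 = (-7712 + I*sqrt(290)) + 16568 = 8856 + I*sqrt(290)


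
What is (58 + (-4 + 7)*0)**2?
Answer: 3364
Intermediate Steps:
(58 + (-4 + 7)*0)**2 = (58 + 3*0)**2 = (58 + 0)**2 = 58**2 = 3364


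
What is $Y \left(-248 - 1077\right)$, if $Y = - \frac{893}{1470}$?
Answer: $\frac{236645}{294} \approx 804.92$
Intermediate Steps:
$Y = - \frac{893}{1470}$ ($Y = \left(-893\right) \frac{1}{1470} = - \frac{893}{1470} \approx -0.60748$)
$Y \left(-248 - 1077\right) = - \frac{893 \left(-248 - 1077\right)}{1470} = \left(- \frac{893}{1470}\right) \left(-1325\right) = \frac{236645}{294}$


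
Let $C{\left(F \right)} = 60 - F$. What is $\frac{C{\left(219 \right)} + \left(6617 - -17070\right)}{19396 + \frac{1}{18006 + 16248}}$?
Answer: $\frac{805928112}{664390585} \approx 1.213$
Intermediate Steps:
$\frac{C{\left(219 \right)} + \left(6617 - -17070\right)}{19396 + \frac{1}{18006 + 16248}} = \frac{\left(60 - 219\right) + \left(6617 - -17070\right)}{19396 + \frac{1}{18006 + 16248}} = \frac{\left(60 - 219\right) + \left(6617 + 17070\right)}{19396 + \frac{1}{34254}} = \frac{-159 + 23687}{19396 + \frac{1}{34254}} = \frac{23528}{\frac{664390585}{34254}} = 23528 \cdot \frac{34254}{664390585} = \frac{805928112}{664390585}$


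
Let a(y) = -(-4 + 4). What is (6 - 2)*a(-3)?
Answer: 0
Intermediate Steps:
a(y) = 0 (a(y) = -1*0 = 0)
(6 - 2)*a(-3) = (6 - 2)*0 = 4*0 = 0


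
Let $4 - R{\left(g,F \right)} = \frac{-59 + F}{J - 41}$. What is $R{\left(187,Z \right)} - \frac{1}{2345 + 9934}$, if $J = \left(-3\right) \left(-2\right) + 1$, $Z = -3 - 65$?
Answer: $\frac{110477}{417486} \approx 0.26462$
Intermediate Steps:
$Z = -68$ ($Z = -3 - 65 = -68$)
$J = 7$ ($J = 6 + 1 = 7$)
$R{\left(g,F \right)} = \frac{77}{34} + \frac{F}{34}$ ($R{\left(g,F \right)} = 4 - \frac{-59 + F}{7 - 41} = 4 - \frac{-59 + F}{-34} = 4 - \left(-59 + F\right) \left(- \frac{1}{34}\right) = 4 - \left(\frac{59}{34} - \frac{F}{34}\right) = 4 + \left(- \frac{59}{34} + \frac{F}{34}\right) = \frac{77}{34} + \frac{F}{34}$)
$R{\left(187,Z \right)} - \frac{1}{2345 + 9934} = \left(\frac{77}{34} + \frac{1}{34} \left(-68\right)\right) - \frac{1}{2345 + 9934} = \left(\frac{77}{34} - 2\right) - \frac{1}{12279} = \frac{9}{34} - \frac{1}{12279} = \frac{110477}{417486}$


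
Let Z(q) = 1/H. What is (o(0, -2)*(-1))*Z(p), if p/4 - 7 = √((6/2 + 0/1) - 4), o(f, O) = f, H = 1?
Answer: 0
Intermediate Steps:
p = 28 + 4*I (p = 28 + 4*√((6/2 + 0/1) - 4) = 28 + 4*√((6*(½) + 0*1) - 4) = 28 + 4*√((3 + 0) - 4) = 28 + 4*√(3 - 4) = 28 + 4*√(-1) = 28 + 4*I ≈ 28.0 + 4.0*I)
Z(q) = 1 (Z(q) = 1/1 = 1)
(o(0, -2)*(-1))*Z(p) = (0*(-1))*1 = 0*1 = 0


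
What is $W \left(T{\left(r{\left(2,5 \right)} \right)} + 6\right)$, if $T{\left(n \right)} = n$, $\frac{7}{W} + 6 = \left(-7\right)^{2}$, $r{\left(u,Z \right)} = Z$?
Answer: $\frac{77}{43} \approx 1.7907$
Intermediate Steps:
$W = \frac{7}{43}$ ($W = \frac{7}{-6 + \left(-7\right)^{2}} = \frac{7}{-6 + 49} = \frac{7}{43} \approx 0.16279$)
$W \left(T{\left(r{\left(2,5 \right)} \right)} + 6\right) = \frac{7 \left(5 + 6\right)}{43} = \frac{7}{43} \cdot 11 = \frac{77}{43}$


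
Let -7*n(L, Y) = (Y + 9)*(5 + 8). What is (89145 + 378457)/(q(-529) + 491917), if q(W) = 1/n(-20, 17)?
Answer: 9297028/9780467 ≈ 0.95057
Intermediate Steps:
n(L, Y) = -117/7 - 13*Y/7 (n(L, Y) = -(Y + 9)*(5 + 8)/7 = -(9 + Y)*13/7 = -(117 + 13*Y)/7 = -117/7 - 13*Y/7)
q(W) = -7/338 (q(W) = 1/(-117/7 - 13/7*17) = 1/(-117/7 - 221/7) = 1/(-338/7) = -7/338)
(89145 + 378457)/(q(-529) + 491917) = (89145 + 378457)/(-7/338 + 491917) = 467602/(166267939/338) = 467602*(338/166267939) = 9297028/9780467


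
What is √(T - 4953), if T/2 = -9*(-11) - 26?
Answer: I*√4807 ≈ 69.333*I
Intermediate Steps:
T = 146 (T = 2*(-9*(-11) - 26) = 2*(99 - 26) = 2*73 = 146)
√(T - 4953) = √(146 - 4953) = √(-4807) = I*√4807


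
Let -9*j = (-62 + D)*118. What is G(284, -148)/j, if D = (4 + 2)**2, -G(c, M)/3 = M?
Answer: 999/767 ≈ 1.3025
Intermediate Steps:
G(c, M) = -3*M
D = 36 (D = 6**2 = 36)
j = 3068/9 (j = -(-62 + 36)*118/9 = -(-26)*118/9 = -1/9*(-3068) = 3068/9 ≈ 340.89)
G(284, -148)/j = (-3*(-148))/(3068/9) = 444*(9/3068) = 999/767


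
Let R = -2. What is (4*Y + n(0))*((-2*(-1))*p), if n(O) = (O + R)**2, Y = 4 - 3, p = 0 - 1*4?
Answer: -64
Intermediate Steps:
p = -4 (p = 0 - 4 = -4)
Y = 1
n(O) = (-2 + O)**2 (n(O) = (O - 2)**2 = (-2 + O)**2)
(4*Y + n(0))*((-2*(-1))*p) = (4*1 + (-2 + 0)**2)*(-2*(-1)*(-4)) = (4 + (-2)**2)*(2*(-4)) = (4 + 4)*(-8) = 8*(-8) = -64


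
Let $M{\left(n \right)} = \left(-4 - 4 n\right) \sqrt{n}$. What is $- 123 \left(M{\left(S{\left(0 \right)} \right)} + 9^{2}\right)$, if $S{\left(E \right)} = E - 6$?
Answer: $-9963 - 2460 i \sqrt{6} \approx -9963.0 - 6025.7 i$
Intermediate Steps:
$S{\left(E \right)} = -6 + E$ ($S{\left(E \right)} = E - 6 = -6 + E$)
$M{\left(n \right)} = \sqrt{n} \left(-4 - 4 n\right)$
$- 123 \left(M{\left(S{\left(0 \right)} \right)} + 9^{2}\right) = - 123 \left(4 \sqrt{-6 + 0} \left(-1 - \left(-6 + 0\right)\right) + 9^{2}\right) = - 123 \left(4 \sqrt{-6} \left(-1 - -6\right) + 81\right) = - 123 \left(4 i \sqrt{6} \left(-1 + 6\right) + 81\right) = - 123 \left(4 i \sqrt{6} \cdot 5 + 81\right) = - 123 \left(20 i \sqrt{6} + 81\right) = - 123 \left(81 + 20 i \sqrt{6}\right) = -9963 - 2460 i \sqrt{6}$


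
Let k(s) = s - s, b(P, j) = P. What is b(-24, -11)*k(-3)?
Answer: 0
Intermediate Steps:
k(s) = 0
b(-24, -11)*k(-3) = -24*0 = 0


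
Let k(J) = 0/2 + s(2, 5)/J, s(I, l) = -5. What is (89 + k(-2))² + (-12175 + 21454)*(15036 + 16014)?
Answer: 1152485289/4 ≈ 2.8812e+8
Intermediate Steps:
k(J) = -5/J (k(J) = 0/2 - 5/J = 0*(½) - 5/J = 0 - 5/J = -5/J)
(89 + k(-2))² + (-12175 + 21454)*(15036 + 16014) = (89 - 5/(-2))² + (-12175 + 21454)*(15036 + 16014) = (89 - 5*(-½))² + 9279*31050 = (89 + 5/2)² + 288112950 = (183/2)² + 288112950 = 33489/4 + 288112950 = 1152485289/4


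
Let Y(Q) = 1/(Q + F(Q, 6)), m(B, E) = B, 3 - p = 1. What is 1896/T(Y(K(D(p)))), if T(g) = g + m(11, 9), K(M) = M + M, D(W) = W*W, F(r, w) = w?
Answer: 26544/155 ≈ 171.25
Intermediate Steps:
p = 2 (p = 3 - 1*1 = 3 - 1 = 2)
D(W) = W**2
K(M) = 2*M
Y(Q) = 1/(6 + Q) (Y(Q) = 1/(Q + 6) = 1/(6 + Q))
T(g) = 11 + g (T(g) = g + 11 = 11 + g)
1896/T(Y(K(D(p)))) = 1896/(11 + 1/(6 + 2*2**2)) = 1896/(11 + 1/(6 + 2*4)) = 1896/(11 + 1/(6 + 8)) = 1896/(11 + 1/14) = 1896/(155/14) = 1896*(14/155) = 26544/155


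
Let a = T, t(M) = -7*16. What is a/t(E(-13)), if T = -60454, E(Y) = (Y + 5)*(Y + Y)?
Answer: 30227/56 ≈ 539.77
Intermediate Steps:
E(Y) = 2*Y*(5 + Y) (E(Y) = (5 + Y)*(2*Y) = 2*Y*(5 + Y))
t(M) = -112
a = -60454
a/t(E(-13)) = -60454/(-112) = -60454*(-1/112) = 30227/56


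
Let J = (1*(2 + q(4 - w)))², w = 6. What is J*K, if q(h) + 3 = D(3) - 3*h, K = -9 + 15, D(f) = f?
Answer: 384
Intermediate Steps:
K = 6
q(h) = -3*h (q(h) = -3 + (3 - 3*h) = -3*h)
J = 64 (J = (1*(2 - 3*(4 - 1*6)))² = (1*(2 - 3*(4 - 6)))² = (1*(2 - 3*(-2)))² = (1*(2 + 6))² = (1*8)² = 8² = 64)
J*K = 64*6 = 384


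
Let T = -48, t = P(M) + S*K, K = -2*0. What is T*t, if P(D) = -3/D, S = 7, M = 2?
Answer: 72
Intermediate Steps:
K = 0
t = -3/2 (t = -3/2 + 7*0 = -3*½ + 0 = -3/2 + 0 = -3/2 ≈ -1.5000)
T*t = -48*(-3/2) = 72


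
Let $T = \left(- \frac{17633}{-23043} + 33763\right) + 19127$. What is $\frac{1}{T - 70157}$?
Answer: $- \frac{23043}{397865848} \approx -5.7917 \cdot 10^{-5}$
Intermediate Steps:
$T = \frac{1218761903}{23043}$ ($T = \left(\left(-17633\right) \left(- \frac{1}{23043}\right) + 33763\right) + 19127 = \left(\frac{17633}{23043} + 33763\right) + 19127 = \frac{778018442}{23043} + 19127 = \frac{1218761903}{23043} \approx 52891.0$)
$\frac{1}{T - 70157} = \frac{1}{\frac{1218761903}{23043} - 70157} = \frac{1}{- \frac{397865848}{23043}} = - \frac{23043}{397865848}$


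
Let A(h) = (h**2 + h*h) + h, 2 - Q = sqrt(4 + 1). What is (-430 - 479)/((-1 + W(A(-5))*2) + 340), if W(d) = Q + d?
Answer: -393597/187469 - 1818*sqrt(5)/187469 ≈ -2.1212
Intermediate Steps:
Q = 2 - sqrt(5) (Q = 2 - sqrt(4 + 1) = 2 - sqrt(5) ≈ -0.23607)
A(h) = h + 2*h**2 (A(h) = (h**2 + h**2) + h = 2*h**2 + h = h + 2*h**2)
W(d) = 2 + d - sqrt(5) (W(d) = (2 - sqrt(5)) + d = 2 + d - sqrt(5))
(-430 - 479)/((-1 + W(A(-5))*2) + 340) = (-430 - 479)/((-1 + (2 - 5*(1 + 2*(-5)) - sqrt(5))*2) + 340) = -909/((-1 + (2 - 5*(1 - 10) - sqrt(5))*2) + 340) = -909/((-1 + (2 - 5*(-9) - sqrt(5))*2) + 340) = -909/((-1 + (2 + 45 - sqrt(5))*2) + 340) = -909/((-1 + (47 - sqrt(5))*2) + 340) = -909/((-1 + (94 - 2*sqrt(5))) + 340) = -909/((93 - 2*sqrt(5)) + 340) = -909/(433 - 2*sqrt(5))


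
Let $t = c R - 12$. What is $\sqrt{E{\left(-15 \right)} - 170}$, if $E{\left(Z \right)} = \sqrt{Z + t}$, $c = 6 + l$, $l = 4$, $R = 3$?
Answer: $\sqrt{-170 + \sqrt{3}} \approx 12.972 i$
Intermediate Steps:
$c = 10$ ($c = 6 + 4 = 10$)
$t = 18$ ($t = 10 \cdot 3 - 12 = 30 - 12 = 18$)
$E{\left(Z \right)} = \sqrt{18 + Z}$ ($E{\left(Z \right)} = \sqrt{Z + 18} = \sqrt{18 + Z}$)
$\sqrt{E{\left(-15 \right)} - 170} = \sqrt{\sqrt{18 - 15} - 170} = \sqrt{\sqrt{3} - 170} = \sqrt{-170 + \sqrt{3}}$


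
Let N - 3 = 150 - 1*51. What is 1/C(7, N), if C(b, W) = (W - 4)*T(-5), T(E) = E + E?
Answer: -1/980 ≈ -0.0010204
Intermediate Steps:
N = 102 (N = 3 + (150 - 1*51) = 3 + (150 - 51) = 3 + 99 = 102)
T(E) = 2*E
C(b, W) = 40 - 10*W (C(b, W) = (W - 4)*(2*(-5)) = (-4 + W)*(-10) = 40 - 10*W)
1/C(7, N) = 1/(40 - 10*102) = 1/(40 - 1020) = 1/(-980) = -1/980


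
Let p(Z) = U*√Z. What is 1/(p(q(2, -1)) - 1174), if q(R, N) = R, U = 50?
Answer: -587/686638 - 25*√2/686638 ≈ -0.00090638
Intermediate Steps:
p(Z) = 50*√Z
1/(p(q(2, -1)) - 1174) = 1/(50*√2 - 1174) = 1/(-1174 + 50*√2)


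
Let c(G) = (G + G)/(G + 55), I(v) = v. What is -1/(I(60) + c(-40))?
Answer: -3/164 ≈ -0.018293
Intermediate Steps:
c(G) = 2*G/(55 + G) (c(G) = (2*G)/(55 + G) = 2*G/(55 + G))
-1/(I(60) + c(-40)) = -1/(60 + 2*(-40)/(55 - 40)) = -1/(60 + 2*(-40)/15) = -1/(60 + 2*(-40)*(1/15)) = -1/(60 - 16/3) = -1/164/3 = -1*3/164 = -3/164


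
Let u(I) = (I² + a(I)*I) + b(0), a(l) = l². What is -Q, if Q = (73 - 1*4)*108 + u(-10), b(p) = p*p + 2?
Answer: -6554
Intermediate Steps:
b(p) = 2 + p² (b(p) = p² + 2 = 2 + p²)
u(I) = 2 + I² + I³ (u(I) = (I² + I²*I) + (2 + 0²) = (I² + I³) + (2 + 0) = (I² + I³) + 2 = 2 + I² + I³)
Q = 6554 (Q = (73 - 1*4)*108 + (2 + (-10)² + (-10)³) = (73 - 4)*108 + (2 + 100 - 1000) = 69*108 - 898 = 7452 - 898 = 6554)
-Q = -1*6554 = -6554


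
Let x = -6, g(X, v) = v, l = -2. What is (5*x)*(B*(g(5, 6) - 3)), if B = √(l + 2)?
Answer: 0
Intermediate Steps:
B = 0 (B = √(-2 + 2) = √0 = 0)
(5*x)*(B*(g(5, 6) - 3)) = (5*(-6))*(0*(6 - 3)) = -0*3 = -30*0 = 0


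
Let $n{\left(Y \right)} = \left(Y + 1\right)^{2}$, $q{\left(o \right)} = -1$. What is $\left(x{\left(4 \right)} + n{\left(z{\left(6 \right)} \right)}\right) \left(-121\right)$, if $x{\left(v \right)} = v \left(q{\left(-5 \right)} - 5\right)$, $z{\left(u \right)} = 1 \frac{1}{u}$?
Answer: $\frac{98615}{36} \approx 2739.3$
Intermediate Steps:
$z{\left(u \right)} = \frac{1}{u}$
$x{\left(v \right)} = - 6 v$ ($x{\left(v \right)} = v \left(-1 - 5\right) = v \left(-6\right) = - 6 v$)
$n{\left(Y \right)} = \left(1 + Y\right)^{2}$
$\left(x{\left(4 \right)} + n{\left(z{\left(6 \right)} \right)}\right) \left(-121\right) = \left(\left(-6\right) 4 + \left(1 + \frac{1}{6}\right)^{2}\right) \left(-121\right) = \left(-24 + \left(1 + \frac{1}{6}\right)^{2}\right) \left(-121\right) = \left(-24 + \left(\frac{7}{6}\right)^{2}\right) \left(-121\right) = \left(-24 + \frac{49}{36}\right) \left(-121\right) = \left(- \frac{815}{36}\right) \left(-121\right) = \frac{98615}{36}$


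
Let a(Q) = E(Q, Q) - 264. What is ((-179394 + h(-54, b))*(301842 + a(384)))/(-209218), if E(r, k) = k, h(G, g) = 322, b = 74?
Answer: 27036469632/104609 ≈ 2.5845e+5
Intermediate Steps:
a(Q) = -264 + Q (a(Q) = Q - 264 = -264 + Q)
((-179394 + h(-54, b))*(301842 + a(384)))/(-209218) = ((-179394 + 322)*(301842 + (-264 + 384)))/(-209218) = -179072*(301842 + 120)*(-1/209218) = -179072*301962*(-1/209218) = -54072939264*(-1/209218) = 27036469632/104609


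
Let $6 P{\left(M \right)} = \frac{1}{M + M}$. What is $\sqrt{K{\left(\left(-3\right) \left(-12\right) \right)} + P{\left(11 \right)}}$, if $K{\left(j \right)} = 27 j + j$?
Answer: $\frac{\sqrt{4390881}}{66} \approx 31.749$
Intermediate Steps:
$K{\left(j \right)} = 28 j$
$P{\left(M \right)} = \frac{1}{12 M}$ ($P{\left(M \right)} = \frac{1}{6 \left(M + M\right)} = \frac{1}{6 \cdot 2 M} = \frac{\frac{1}{2} \frac{1}{M}}{6} = \frac{1}{12 M}$)
$\sqrt{K{\left(\left(-3\right) \left(-12\right) \right)} + P{\left(11 \right)}} = \sqrt{28 \left(\left(-3\right) \left(-12\right)\right) + \frac{1}{12 \cdot 11}} = \sqrt{28 \cdot 36 + \frac{1}{12} \cdot \frac{1}{11}} = \sqrt{1008 + \frac{1}{132}} = \sqrt{\frac{133057}{132}} = \frac{\sqrt{4390881}}{66}$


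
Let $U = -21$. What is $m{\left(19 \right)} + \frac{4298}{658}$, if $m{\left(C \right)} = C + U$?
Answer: $\frac{213}{47} \approx 4.5319$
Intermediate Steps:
$m{\left(C \right)} = -21 + C$ ($m{\left(C \right)} = C - 21 = -21 + C$)
$m{\left(19 \right)} + \frac{4298}{658} = \left(-21 + 19\right) + \frac{4298}{658} = -2 + 4298 \cdot \frac{1}{658} = -2 + \frac{307}{47} = \frac{213}{47}$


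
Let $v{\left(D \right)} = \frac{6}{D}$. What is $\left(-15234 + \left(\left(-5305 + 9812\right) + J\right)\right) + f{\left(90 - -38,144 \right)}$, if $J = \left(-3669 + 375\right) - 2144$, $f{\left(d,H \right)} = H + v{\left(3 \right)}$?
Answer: $-16019$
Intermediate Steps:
$f{\left(d,H \right)} = 2 + H$ ($f{\left(d,H \right)} = H + \frac{6}{3} = H + 6 \cdot \frac{1}{3} = H + 2 = 2 + H$)
$J = -5438$ ($J = -3294 - 2144 = -5438$)
$\left(-15234 + \left(\left(-5305 + 9812\right) + J\right)\right) + f{\left(90 - -38,144 \right)} = \left(-15234 + \left(\left(-5305 + 9812\right) - 5438\right)\right) + \left(2 + 144\right) = \left(-15234 + \left(4507 - 5438\right)\right) + 146 = \left(-15234 - 931\right) + 146 = -16165 + 146 = -16019$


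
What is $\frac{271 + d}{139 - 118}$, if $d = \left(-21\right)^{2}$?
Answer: $\frac{712}{21} \approx 33.905$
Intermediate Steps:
$d = 441$
$\frac{271 + d}{139 - 118} = \frac{271 + 441}{139 - 118} = \frac{712}{21}$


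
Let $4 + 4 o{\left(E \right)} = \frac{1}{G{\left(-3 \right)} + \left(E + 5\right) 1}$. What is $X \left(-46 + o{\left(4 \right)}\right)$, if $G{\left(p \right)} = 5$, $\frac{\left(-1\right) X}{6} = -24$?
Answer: $- \frac{47358}{7} \approx -6765.4$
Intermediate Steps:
$X = 144$ ($X = \left(-6\right) \left(-24\right) = 144$)
$o{\left(E \right)} = -1 + \frac{1}{4 \left(10 + E\right)}$ ($o{\left(E \right)} = -1 + \frac{1}{4 \left(5 + \left(E + 5\right) 1\right)} = -1 + \frac{1}{4 \left(5 + \left(5 + E\right) 1\right)} = -1 + \frac{1}{4 \left(5 + \left(5 + E\right)\right)} = -1 + \frac{1}{4 \left(10 + E\right)}$)
$X \left(-46 + o{\left(4 \right)}\right) = 144 \left(-46 + \frac{- \frac{39}{4} - 4}{10 + 4}\right) = 144 \left(-46 + \frac{- \frac{39}{4} - 4}{14}\right) = 144 \left(-46 + \frac{1}{14} \left(- \frac{55}{4}\right)\right) = 144 \left(-46 - \frac{55}{56}\right) = 144 \left(- \frac{2631}{56}\right) = - \frac{47358}{7}$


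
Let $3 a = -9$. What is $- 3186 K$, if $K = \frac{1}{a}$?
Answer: $1062$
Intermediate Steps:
$a = -3$ ($a = \frac{1}{3} \left(-9\right) = -3$)
$K = - \frac{1}{3}$ ($K = \frac{1}{-3} = - \frac{1}{3} \approx -0.33333$)
$- 3186 K = \left(-3186\right) \left(- \frac{1}{3}\right) = 1062$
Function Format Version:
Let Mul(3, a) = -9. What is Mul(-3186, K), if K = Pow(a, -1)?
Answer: 1062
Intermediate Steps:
a = -3 (a = Mul(Rational(1, 3), -9) = -3)
K = Rational(-1, 3) (K = Pow(-3, -1) = Rational(-1, 3) ≈ -0.33333)
Mul(-3186, K) = Mul(-3186, Rational(-1, 3)) = 1062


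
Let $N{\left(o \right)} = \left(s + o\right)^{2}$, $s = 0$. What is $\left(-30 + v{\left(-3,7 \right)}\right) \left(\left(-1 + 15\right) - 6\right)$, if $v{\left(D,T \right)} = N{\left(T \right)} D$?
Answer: $-1416$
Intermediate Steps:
$N{\left(o \right)} = o^{2}$ ($N{\left(o \right)} = \left(0 + o\right)^{2} = o^{2}$)
$v{\left(D,T \right)} = D T^{2}$ ($v{\left(D,T \right)} = T^{2} D = D T^{2}$)
$\left(-30 + v{\left(-3,7 \right)}\right) \left(\left(-1 + 15\right) - 6\right) = \left(-30 - 3 \cdot 7^{2}\right) \left(\left(-1 + 15\right) - 6\right) = \left(-30 - 147\right) \left(14 - 6\right) = \left(-30 - 147\right) 8 = \left(-177\right) 8 = -1416$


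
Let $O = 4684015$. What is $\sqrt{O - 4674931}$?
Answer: $2 \sqrt{2271} \approx 95.31$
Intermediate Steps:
$\sqrt{O - 4674931} = \sqrt{4684015 - 4674931} = \sqrt{9084} = 2 \sqrt{2271}$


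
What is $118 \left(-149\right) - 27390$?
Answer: $-44972$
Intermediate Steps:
$118 \left(-149\right) - 27390 = -17582 - 27390 = -44972$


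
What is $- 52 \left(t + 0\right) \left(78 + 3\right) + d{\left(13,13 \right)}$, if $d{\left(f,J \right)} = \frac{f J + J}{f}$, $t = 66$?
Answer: $-277978$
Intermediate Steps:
$d{\left(f,J \right)} = \frac{J + J f}{f}$ ($d{\left(f,J \right)} = \frac{J f + J}{f} = \frac{J + J f}{f}$)
$- 52 \left(t + 0\right) \left(78 + 3\right) + d{\left(13,13 \right)} = - 52 \left(66 + 0\right) \left(78 + 3\right) + \left(13 + \frac{13}{13}\right) = - 52 \cdot 66 \cdot 81 + \left(13 + 13 \cdot \frac{1}{13}\right) = \left(-52\right) 5346 + \left(13 + 1\right) = -277992 + 14 = -277978$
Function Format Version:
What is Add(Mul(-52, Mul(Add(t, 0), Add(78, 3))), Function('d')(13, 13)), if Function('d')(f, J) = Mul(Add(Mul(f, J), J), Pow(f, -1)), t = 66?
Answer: -277978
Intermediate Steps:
Function('d')(f, J) = Mul(Pow(f, -1), Add(J, Mul(J, f))) (Function('d')(f, J) = Mul(Add(Mul(J, f), J), Pow(f, -1)) = Mul(Add(J, Mul(J, f)), Pow(f, -1)) = Mul(Pow(f, -1), Add(J, Mul(J, f))))
Add(Mul(-52, Mul(Add(t, 0), Add(78, 3))), Function('d')(13, 13)) = Add(Mul(-52, Mul(Add(66, 0), Add(78, 3))), Add(13, Mul(13, Pow(13, -1)))) = Add(Mul(-52, Mul(66, 81)), Add(13, Mul(13, Rational(1, 13)))) = Add(Mul(-52, 5346), Add(13, 1)) = Add(-277992, 14) = -277978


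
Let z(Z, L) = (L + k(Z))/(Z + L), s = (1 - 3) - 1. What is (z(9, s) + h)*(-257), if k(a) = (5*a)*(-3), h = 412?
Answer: -99973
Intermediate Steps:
k(a) = -15*a
s = -3 (s = -2 - 1 = -3)
z(Z, L) = (L - 15*Z)/(L + Z) (z(Z, L) = (L - 15*Z)/(Z + L) = (L - 15*Z)/(L + Z))
(z(9, s) + h)*(-257) = ((-3 - 15*9)/(-3 + 9) + 412)*(-257) = ((-3 - 135)/6 + 412)*(-257) = ((⅙)*(-138) + 412)*(-257) = (-23 + 412)*(-257) = 389*(-257) = -99973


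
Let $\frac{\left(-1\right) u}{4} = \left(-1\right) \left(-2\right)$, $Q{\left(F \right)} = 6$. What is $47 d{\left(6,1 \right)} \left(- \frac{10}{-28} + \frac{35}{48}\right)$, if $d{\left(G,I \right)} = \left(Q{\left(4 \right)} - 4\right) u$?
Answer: $- \frac{17155}{21} \approx -816.9$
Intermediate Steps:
$u = -8$ ($u = - 4 \left(\left(-1\right) \left(-2\right)\right) = \left(-4\right) 2 = -8$)
$d{\left(G,I \right)} = -16$ ($d{\left(G,I \right)} = \left(6 - 4\right) \left(-8\right) = 2 \left(-8\right) = -16$)
$47 d{\left(6,1 \right)} \left(- \frac{10}{-28} + \frac{35}{48}\right) = 47 \left(-16\right) \left(- \frac{10}{-28} + \frac{35}{48}\right) = - 752 \left(\left(-10\right) \left(- \frac{1}{28}\right) + 35 \cdot \frac{1}{48}\right) = - 752 \left(\frac{5}{14} + \frac{35}{48}\right) = \left(-752\right) \frac{365}{336} = - \frac{17155}{21}$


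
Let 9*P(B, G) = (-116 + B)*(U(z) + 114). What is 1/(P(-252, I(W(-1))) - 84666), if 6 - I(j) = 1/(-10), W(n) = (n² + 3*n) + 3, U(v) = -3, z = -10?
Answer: -3/267614 ≈ -1.1210e-5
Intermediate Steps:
W(n) = 3 + n² + 3*n
I(j) = 61/10 (I(j) = 6 - 1/(-10) = 6 - 1*(-⅒) = 6 + ⅒ = 61/10)
P(B, G) = -4292/3 + 37*B/3 (P(B, G) = ((-116 + B)*(-3 + 114))/9 = ((-116 + B)*111)/9 = (-12876 + 111*B)/9 = -4292/3 + 37*B/3)
1/(P(-252, I(W(-1))) - 84666) = 1/((-4292/3 + (37/3)*(-252)) - 84666) = 1/((-4292/3 - 3108) - 84666) = 1/(-13616/3 - 84666) = 1/(-267614/3) = -3/267614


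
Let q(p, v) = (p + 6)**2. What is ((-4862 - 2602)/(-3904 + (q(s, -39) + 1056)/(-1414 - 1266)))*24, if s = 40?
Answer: 120021120/2616473 ≈ 45.871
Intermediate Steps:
q(p, v) = (6 + p)**2
((-4862 - 2602)/(-3904 + (q(s, -39) + 1056)/(-1414 - 1266)))*24 = ((-4862 - 2602)/(-3904 + ((6 + 40)**2 + 1056)/(-1414 - 1266)))*24 = -7464/(-3904 + (46**2 + 1056)/(-2680))*24 = -7464/(-3904 + (2116 + 1056)*(-1/2680))*24 = -7464/(-3904 + 3172*(-1/2680))*24 = -7464/(-3904 - 793/670)*24 = -7464/(-2616473/670)*24 = -7464*(-670/2616473)*24 = (5000880/2616473)*24 = 120021120/2616473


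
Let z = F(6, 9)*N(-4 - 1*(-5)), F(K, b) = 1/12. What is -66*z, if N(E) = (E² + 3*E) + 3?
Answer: -77/2 ≈ -38.500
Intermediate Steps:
N(E) = 3 + E² + 3*E
F(K, b) = 1/12
z = 7/12 (z = (3 + (-4 - 1*(-5))² + 3*(-4 - 1*(-5)))/12 = (3 + (-4 + 5)² + 3*(-4 + 5))/12 = (3 + 1² + 3*1)/12 = (3 + 1 + 3)/12 = (1/12)*7 = 7/12 ≈ 0.58333)
-66*z = -66*7/12 = -77/2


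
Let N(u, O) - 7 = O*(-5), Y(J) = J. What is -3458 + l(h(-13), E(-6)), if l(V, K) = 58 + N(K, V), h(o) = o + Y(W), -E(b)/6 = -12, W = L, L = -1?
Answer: -3323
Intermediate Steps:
W = -1
N(u, O) = 7 - 5*O (N(u, O) = 7 + O*(-5) = 7 - 5*O)
E(b) = 72 (E(b) = -6*(-12) = 72)
h(o) = -1 + o (h(o) = o - 1 = -1 + o)
l(V, K) = 65 - 5*V (l(V, K) = 58 + (7 - 5*V) = 65 - 5*V)
-3458 + l(h(-13), E(-6)) = -3458 + (65 - 5*(-1 - 13)) = -3458 + (65 - 5*(-14)) = -3458 + (65 + 70) = -3458 + 135 = -3323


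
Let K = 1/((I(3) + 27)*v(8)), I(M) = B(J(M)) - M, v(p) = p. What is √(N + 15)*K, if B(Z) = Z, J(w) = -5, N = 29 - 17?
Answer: 3*√3/152 ≈ 0.034185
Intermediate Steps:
N = 12
I(M) = -5 - M
K = 1/152 (K = 1/(((-5 - 1*3) + 27)*8) = (⅛)/((-5 - 3) + 27) = (⅛)/(-8 + 27) = (⅛)/19 = (1/19)*(⅛) = 1/152 ≈ 0.0065789)
√(N + 15)*K = √(12 + 15)*(1/152) = √27*(1/152) = (3*√3)*(1/152) = 3*√3/152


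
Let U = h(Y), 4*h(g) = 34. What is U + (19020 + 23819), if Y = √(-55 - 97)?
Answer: 85695/2 ≈ 42848.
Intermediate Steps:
Y = 2*I*√38 (Y = √(-152) = 2*I*√38 ≈ 12.329*I)
h(g) = 17/2 (h(g) = (¼)*34 = 17/2)
U = 17/2 ≈ 8.5000
U + (19020 + 23819) = 17/2 + (19020 + 23819) = 17/2 + 42839 = 85695/2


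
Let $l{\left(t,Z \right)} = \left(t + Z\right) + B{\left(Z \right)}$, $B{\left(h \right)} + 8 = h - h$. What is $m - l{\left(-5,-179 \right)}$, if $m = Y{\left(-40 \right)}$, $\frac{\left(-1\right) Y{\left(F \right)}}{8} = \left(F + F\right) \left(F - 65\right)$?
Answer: $-67008$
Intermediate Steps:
$B{\left(h \right)} = -8$ ($B{\left(h \right)} = -8 + \left(h - h\right) = -8 + 0 = -8$)
$l{\left(t,Z \right)} = -8 + Z + t$ ($l{\left(t,Z \right)} = \left(t + Z\right) - 8 = \left(Z + t\right) - 8 = -8 + Z + t$)
$Y{\left(F \right)} = - 16 F \left(-65 + F\right)$ ($Y{\left(F \right)} = - 8 \left(F + F\right) \left(F - 65\right) = - 8 \cdot 2 F \left(F - 65\right) = - 8 \cdot 2 F \left(-65 + F\right) = - 16 F \left(-65 + F\right)$)
$m = -67200$ ($m = 16 \left(-40\right) \left(65 - -40\right) = 16 \left(-40\right) \left(65 + 40\right) = 16 \left(-40\right) 105 = -67200$)
$m - l{\left(-5,-179 \right)} = -67200 - \left(-8 - 179 - 5\right) = -67200 - -192 = -67200 + 192 = -67008$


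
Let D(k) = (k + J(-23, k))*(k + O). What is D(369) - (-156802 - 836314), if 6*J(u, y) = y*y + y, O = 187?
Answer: 13850060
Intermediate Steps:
J(u, y) = y/6 + y²/6 (J(u, y) = (y*y + y)/6 = (y² + y)/6 = (y + y²)/6 = y/6 + y²/6)
D(k) = (187 + k)*(k + k*(1 + k)/6) (D(k) = (k + k*(1 + k)/6)*(k + 187) = (k + k*(1 + k)/6)*(187 + k) = (187 + k)*(k + k*(1 + k)/6))
D(369) - (-156802 - 836314) = (⅙)*369*(1309 + 369² + 194*369) - (-156802 - 836314) = (⅙)*369*(1309 + 136161 + 71586) - 1*(-993116) = (⅙)*369*209056 + 993116 = 12856944 + 993116 = 13850060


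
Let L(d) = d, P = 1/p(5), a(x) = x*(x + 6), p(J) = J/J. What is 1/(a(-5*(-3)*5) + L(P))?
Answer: 1/6076 ≈ 0.00016458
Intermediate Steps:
p(J) = 1
a(x) = x*(6 + x)
P = 1 (P = 1/1 = 1)
1/(a(-5*(-3)*5) + L(P)) = 1/((-5*(-3)*5)*(6 - 5*(-3)*5) + 1) = 1/((15*5)*(6 + 15*5) + 1) = 1/(75*(6 + 75) + 1) = 1/(75*81 + 1) = 1/(6075 + 1) = 1/6076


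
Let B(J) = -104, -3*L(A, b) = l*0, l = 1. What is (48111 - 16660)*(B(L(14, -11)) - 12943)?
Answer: -410341197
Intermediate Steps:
L(A, b) = 0 (L(A, b) = -0/3 = -1/3*0 = 0)
(48111 - 16660)*(B(L(14, -11)) - 12943) = (48111 - 16660)*(-104 - 12943) = 31451*(-13047) = -410341197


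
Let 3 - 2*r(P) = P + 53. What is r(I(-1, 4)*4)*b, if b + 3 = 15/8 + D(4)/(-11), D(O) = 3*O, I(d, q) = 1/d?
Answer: 4485/88 ≈ 50.966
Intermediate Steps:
b = -195/88 (b = -3 + (15/8 + (3*4)/(-11)) = -3 + (15*(1/8) + 12*(-1/11)) = -3 + (15/8 - 12/11) = -3 + 69/88 = -195/88 ≈ -2.2159)
r(P) = -25 - P/2 (r(P) = 3/2 - (P + 53)/2 = 3/2 - (53 + P)/2 = 3/2 + (-53/2 - P/2) = -25 - P/2)
r(I(-1, 4)*4)*b = (-25 - 4/(2*(-1)))*(-195/88) = (-25 - (-1)*4/2)*(-195/88) = (-25 - 1/2*(-4))*(-195/88) = (-25 + 2)*(-195/88) = -23*(-195/88) = 4485/88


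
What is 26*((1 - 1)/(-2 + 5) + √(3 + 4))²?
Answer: 182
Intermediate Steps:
26*((1 - 1)/(-2 + 5) + √(3 + 4))² = 26*(0/3 + √7)² = 26*(0*(⅓) + √7)² = 26*(0 + √7)² = 26*(√7)² = 26*7 = 182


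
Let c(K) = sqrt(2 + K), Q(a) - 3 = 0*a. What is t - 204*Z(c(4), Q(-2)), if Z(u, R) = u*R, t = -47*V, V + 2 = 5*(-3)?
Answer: 799 - 612*sqrt(6) ≈ -700.09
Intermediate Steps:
Q(a) = 3 (Q(a) = 3 + 0*a = 3 + 0 = 3)
V = -17 (V = -2 + 5*(-3) = -2 - 15 = -17)
t = 799 (t = -47*(-17) = 799)
Z(u, R) = R*u
t - 204*Z(c(4), Q(-2)) = 799 - 612*sqrt(2 + 4) = 799 - 612*sqrt(6)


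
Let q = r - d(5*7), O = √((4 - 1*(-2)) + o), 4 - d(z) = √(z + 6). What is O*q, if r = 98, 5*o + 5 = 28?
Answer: √265*(94 + √41)/5 ≈ 326.89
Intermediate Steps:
o = 23/5 (o = -1 + (⅕)*28 = -1 + 28/5 = 23/5 ≈ 4.6000)
d(z) = 4 - √(6 + z) (d(z) = 4 - √(z + 6) = 4 - √(6 + z))
O = √265/5 (O = √((4 - 1*(-2)) + 23/5) = √((4 + 2) + 23/5) = √(6 + 23/5) = √(53/5) = √265/5 ≈ 3.2558)
q = 94 + √41 (q = 98 - (4 - √(6 + 5*7)) = 98 - (4 - √(6 + 35)) = 98 - (4 - √41) = 98 + (-4 + √41) = 94 + √41 ≈ 100.40)
O*q = (√265/5)*(94 + √41) = √265*(94 + √41)/5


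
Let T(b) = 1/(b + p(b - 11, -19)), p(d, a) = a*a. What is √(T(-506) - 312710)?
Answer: I*√6574727895/145 ≈ 559.21*I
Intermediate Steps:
p(d, a) = a²
T(b) = 1/(361 + b) (T(b) = 1/(b + (-19)²) = 1/(b + 361) = 1/(361 + b))
√(T(-506) - 312710) = √(1/(361 - 506) - 312710) = √(1/(-145) - 312710) = √(-1/145 - 312710) = √(-45342951/145) = I*√6574727895/145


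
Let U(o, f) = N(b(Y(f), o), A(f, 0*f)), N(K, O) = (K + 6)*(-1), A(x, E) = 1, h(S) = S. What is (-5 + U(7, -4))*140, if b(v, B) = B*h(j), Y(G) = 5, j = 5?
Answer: -6440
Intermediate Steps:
b(v, B) = 5*B (b(v, B) = B*5 = 5*B)
N(K, O) = -6 - K (N(K, O) = (6 + K)*(-1) = -6 - K)
U(o, f) = -6 - 5*o
(-5 + U(7, -4))*140 = (-5 + (-6 - 5*7))*140 = (-5 + (-6 - 35))*140 = (-5 - 41)*140 = -46*140 = -6440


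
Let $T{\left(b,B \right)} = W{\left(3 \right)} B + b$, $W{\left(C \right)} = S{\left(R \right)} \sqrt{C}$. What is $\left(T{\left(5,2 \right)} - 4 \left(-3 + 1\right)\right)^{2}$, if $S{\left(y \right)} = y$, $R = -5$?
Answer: $469 - 260 \sqrt{3} \approx 18.667$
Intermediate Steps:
$W{\left(C \right)} = - 5 \sqrt{C}$
$T{\left(b,B \right)} = b - 5 B \sqrt{3}$ ($T{\left(b,B \right)} = - 5 \sqrt{3} B + b = - 5 B \sqrt{3} + b = b - 5 B \sqrt{3}$)
$\left(T{\left(5,2 \right)} - 4 \left(-3 + 1\right)\right)^{2} = \left(\left(5 - 10 \sqrt{3}\right) - 4 \left(-3 + 1\right)\right)^{2} = \left(\left(5 - 10 \sqrt{3}\right) - -8\right)^{2} = \left(\left(5 - 10 \sqrt{3}\right) + 8\right)^{2} = \left(13 - 10 \sqrt{3}\right)^{2}$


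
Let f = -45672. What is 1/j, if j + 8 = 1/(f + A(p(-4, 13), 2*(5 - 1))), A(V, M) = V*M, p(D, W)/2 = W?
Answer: -45464/363713 ≈ -0.12500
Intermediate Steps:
p(D, W) = 2*W
A(V, M) = M*V
j = -363713/45464 (j = -8 + 1/(-45672 + (2*(5 - 1))*(2*13)) = -8 + 1/(-45672 + (2*4)*26) = -8 + 1/(-45672 + 8*26) = -8 + 1/(-45672 + 208) = -8 + 1/(-45464) = -8 - 1/45464 = -363713/45464 ≈ -8.0000)
1/j = 1/(-363713/45464) = -45464/363713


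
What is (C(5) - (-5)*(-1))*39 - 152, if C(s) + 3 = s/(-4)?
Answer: -2051/4 ≈ -512.75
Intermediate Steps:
C(s) = -3 - s/4 (C(s) = -3 + s/(-4) = -3 + s*(-¼) = -3 - s/4)
(C(5) - (-5)*(-1))*39 - 152 = ((-3 - ¼*5) - (-5)*(-1))*39 - 152 = ((-3 - 5/4) - 5*1)*39 - 152 = (-17/4 - 5)*39 - 152 = -37/4*39 - 152 = -1443/4 - 152 = -2051/4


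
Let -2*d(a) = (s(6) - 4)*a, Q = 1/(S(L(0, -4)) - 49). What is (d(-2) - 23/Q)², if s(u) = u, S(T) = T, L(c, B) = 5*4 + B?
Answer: 579121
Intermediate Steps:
L(c, B) = 20 + B
Q = -1/33 (Q = 1/((20 - 4) - 49) = 1/(16 - 49) = 1/(-33) = -1/33 ≈ -0.030303)
d(a) = -a (d(a) = -(6 - 4)*a/2 = -a)
(d(-2) - 23/Q)² = (-1*(-2) - 23/(-1/33))² = (2 - 23*(-33))² = (2 + 759)² = 761² = 579121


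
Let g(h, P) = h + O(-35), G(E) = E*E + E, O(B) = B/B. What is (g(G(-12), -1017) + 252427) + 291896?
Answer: 544456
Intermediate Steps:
O(B) = 1
G(E) = E + E**2 (G(E) = E**2 + E = E + E**2)
g(h, P) = 1 + h (g(h, P) = h + 1 = 1 + h)
(g(G(-12), -1017) + 252427) + 291896 = ((1 - 12*(1 - 12)) + 252427) + 291896 = ((1 - 12*(-11)) + 252427) + 291896 = ((1 + 132) + 252427) + 291896 = (133 + 252427) + 291896 = 252560 + 291896 = 544456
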